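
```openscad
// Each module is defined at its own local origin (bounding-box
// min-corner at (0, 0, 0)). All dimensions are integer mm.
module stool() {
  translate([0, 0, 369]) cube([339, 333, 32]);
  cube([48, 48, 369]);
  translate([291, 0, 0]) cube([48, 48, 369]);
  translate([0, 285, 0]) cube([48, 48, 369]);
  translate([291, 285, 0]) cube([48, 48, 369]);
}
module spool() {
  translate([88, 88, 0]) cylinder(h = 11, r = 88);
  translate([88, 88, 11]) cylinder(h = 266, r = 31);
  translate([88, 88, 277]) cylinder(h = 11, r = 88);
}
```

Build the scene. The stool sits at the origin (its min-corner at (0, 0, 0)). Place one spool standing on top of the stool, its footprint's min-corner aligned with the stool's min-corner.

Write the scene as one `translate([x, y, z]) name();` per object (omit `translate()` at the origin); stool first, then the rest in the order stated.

stool();
translate([0, 0, 401]) spool();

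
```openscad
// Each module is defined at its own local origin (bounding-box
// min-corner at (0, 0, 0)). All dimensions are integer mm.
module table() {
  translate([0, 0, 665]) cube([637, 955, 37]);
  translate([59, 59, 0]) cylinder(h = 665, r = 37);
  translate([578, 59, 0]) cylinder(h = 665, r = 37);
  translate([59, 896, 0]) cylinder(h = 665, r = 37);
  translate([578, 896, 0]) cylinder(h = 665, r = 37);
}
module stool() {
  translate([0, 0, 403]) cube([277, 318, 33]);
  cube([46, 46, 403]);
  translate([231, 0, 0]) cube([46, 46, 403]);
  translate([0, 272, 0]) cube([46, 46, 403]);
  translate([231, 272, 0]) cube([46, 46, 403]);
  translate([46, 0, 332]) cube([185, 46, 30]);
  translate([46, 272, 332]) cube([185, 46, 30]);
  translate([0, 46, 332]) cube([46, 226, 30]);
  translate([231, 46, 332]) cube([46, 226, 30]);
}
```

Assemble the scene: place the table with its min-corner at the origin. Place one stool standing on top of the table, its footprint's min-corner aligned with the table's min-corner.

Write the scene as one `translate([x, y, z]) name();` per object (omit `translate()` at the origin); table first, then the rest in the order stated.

table();
translate([0, 0, 702]) stool();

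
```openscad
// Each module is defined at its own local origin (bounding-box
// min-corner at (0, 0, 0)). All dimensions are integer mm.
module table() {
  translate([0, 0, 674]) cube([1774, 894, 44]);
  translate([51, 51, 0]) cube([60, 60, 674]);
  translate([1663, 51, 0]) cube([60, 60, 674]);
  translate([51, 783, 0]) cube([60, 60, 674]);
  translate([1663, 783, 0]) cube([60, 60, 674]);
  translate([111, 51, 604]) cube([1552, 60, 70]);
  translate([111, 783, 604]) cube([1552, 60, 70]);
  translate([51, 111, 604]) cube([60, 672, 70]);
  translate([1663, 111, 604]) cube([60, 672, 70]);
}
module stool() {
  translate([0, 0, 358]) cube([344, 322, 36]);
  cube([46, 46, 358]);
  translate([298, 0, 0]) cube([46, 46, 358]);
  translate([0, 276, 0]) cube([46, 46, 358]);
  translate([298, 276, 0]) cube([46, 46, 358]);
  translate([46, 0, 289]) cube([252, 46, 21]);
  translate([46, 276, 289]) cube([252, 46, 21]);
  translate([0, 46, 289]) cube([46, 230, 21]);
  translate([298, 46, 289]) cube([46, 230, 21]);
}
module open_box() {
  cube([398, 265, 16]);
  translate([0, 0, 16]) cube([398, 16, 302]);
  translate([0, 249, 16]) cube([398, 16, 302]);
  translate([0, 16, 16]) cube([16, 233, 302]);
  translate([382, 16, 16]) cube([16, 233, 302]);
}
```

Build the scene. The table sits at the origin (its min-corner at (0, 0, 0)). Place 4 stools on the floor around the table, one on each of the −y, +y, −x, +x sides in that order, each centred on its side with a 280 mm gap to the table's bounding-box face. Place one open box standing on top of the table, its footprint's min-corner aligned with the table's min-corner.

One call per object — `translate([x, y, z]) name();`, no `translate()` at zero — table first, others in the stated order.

table();
translate([715, -602, 0]) stool();
translate([715, 1174, 0]) stool();
translate([-624, 286, 0]) stool();
translate([2054, 286, 0]) stool();
translate([0, 0, 718]) open_box();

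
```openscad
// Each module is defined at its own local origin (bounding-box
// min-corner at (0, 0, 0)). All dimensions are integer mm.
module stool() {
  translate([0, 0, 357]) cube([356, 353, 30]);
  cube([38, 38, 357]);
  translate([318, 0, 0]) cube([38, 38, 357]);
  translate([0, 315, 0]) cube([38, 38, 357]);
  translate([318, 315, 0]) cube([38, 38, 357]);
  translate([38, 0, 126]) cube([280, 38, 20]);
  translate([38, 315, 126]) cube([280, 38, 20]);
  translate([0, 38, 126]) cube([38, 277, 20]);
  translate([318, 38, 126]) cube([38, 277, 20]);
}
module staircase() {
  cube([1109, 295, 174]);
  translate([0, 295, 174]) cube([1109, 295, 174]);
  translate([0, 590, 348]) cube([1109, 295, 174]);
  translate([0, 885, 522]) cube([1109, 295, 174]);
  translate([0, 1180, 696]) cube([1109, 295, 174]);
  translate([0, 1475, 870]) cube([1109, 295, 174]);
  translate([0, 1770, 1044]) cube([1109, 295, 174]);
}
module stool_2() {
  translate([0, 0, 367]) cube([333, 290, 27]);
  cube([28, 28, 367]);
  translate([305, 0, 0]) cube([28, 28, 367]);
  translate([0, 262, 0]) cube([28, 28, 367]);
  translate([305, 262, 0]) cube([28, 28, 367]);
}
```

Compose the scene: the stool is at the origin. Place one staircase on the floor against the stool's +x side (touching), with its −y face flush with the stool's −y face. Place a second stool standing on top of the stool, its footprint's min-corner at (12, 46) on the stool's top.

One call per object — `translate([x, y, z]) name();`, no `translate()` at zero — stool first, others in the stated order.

stool();
translate([356, 0, 0]) staircase();
translate([12, 46, 387]) stool_2();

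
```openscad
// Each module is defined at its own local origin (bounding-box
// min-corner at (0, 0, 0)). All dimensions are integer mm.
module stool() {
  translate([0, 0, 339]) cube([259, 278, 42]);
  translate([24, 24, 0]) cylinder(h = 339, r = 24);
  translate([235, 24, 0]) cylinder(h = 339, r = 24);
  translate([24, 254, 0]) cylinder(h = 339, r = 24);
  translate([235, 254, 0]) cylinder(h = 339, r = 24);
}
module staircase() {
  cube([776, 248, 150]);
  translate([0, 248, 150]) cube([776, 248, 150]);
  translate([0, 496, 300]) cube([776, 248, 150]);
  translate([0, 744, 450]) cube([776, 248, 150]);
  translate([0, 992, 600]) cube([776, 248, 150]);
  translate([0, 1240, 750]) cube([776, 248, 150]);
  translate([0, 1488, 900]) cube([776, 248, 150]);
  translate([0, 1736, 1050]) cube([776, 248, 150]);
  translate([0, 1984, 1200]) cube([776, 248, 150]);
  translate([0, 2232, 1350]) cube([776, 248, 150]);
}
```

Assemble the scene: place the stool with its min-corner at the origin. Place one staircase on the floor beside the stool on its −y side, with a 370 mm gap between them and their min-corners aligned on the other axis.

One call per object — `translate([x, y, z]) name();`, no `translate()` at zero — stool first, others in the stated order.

stool();
translate([0, -2850, 0]) staircase();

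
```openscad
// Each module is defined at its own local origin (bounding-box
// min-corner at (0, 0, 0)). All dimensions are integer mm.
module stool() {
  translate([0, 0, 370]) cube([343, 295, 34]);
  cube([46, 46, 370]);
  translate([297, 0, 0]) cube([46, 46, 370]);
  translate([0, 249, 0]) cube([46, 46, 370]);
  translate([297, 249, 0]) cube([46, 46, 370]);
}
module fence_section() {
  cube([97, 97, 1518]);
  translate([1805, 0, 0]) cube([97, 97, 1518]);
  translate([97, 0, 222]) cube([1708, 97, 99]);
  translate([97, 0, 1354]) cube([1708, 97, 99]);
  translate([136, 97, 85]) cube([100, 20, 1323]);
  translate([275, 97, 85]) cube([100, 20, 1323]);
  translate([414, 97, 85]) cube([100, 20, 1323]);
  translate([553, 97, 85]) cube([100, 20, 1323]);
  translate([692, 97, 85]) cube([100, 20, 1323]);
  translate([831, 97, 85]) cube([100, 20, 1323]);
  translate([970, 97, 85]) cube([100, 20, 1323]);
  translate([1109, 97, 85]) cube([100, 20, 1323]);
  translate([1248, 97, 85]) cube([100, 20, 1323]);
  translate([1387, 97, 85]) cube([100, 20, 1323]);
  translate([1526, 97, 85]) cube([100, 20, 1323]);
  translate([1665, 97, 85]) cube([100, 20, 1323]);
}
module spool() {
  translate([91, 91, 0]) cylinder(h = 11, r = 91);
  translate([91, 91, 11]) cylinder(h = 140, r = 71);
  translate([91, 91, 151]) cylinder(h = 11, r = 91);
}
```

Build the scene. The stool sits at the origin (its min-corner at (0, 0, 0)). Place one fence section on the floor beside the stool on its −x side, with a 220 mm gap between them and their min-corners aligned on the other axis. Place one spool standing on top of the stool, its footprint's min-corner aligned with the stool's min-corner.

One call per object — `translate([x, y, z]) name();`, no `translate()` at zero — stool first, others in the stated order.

stool();
translate([-2122, 0, 0]) fence_section();
translate([0, 0, 404]) spool();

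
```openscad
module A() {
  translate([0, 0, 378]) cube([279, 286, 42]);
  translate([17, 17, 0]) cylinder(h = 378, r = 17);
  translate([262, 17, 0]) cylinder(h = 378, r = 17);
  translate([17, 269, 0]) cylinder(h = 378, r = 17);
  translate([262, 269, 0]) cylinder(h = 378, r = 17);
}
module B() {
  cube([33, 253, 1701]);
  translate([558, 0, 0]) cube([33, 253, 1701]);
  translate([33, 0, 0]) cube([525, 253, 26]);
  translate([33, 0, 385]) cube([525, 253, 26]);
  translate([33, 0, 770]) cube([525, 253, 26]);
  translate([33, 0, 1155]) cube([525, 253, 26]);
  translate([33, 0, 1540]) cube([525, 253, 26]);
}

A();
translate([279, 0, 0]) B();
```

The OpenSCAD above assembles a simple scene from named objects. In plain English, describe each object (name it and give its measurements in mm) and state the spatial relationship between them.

A is a four-legged stool. The seat is a 279×286×42 mm slab whose top surface is at z = 420 mm; four round legs, each 34 mm in diameter, run from the floor (z = 0) to the underside of the seat, each leg's axis is inset half a diameter from the nearest pair of seat edges (so the leg's bounding box is flush with the corner).

B is an open bookshelf. Two side panels, each 33 mm thick, 253 mm deep and 1701 mm tall, stand 591 mm apart (outside-to-outside). Between them sit 5 shelves, each 26 mm thick and 253 mm deep, spanning the full gap between the sides. The bottom shelf rests on the floor (its underside at z = 0) and the clear gap between one shelf's top and the next shelf's underside is 359 mm.

The bookshelf is against the stool's +x side, with their −y faces flush.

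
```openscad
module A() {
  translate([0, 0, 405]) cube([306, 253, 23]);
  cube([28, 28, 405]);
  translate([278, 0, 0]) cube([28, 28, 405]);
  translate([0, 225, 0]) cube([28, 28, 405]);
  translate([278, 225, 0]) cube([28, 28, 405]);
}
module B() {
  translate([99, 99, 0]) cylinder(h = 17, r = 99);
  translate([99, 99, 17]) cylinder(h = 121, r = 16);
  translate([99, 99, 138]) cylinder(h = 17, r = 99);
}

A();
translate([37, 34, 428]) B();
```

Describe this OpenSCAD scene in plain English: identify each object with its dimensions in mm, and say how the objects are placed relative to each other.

A is a simple wooden stool: a rectangular seat 306 mm (x) by 253 mm (y), 23 mm thick, top face at z = 428 mm, on four square legs, each 28×28 mm in cross-section. The legs rest on z = 0, each flush with a corner of the seat.

B is a spool: two coaxial disc flanges of radius 99 mm and thickness 17 mm, joined by a core cylinder of radius 16 mm and height 121 mm. The lower flange rests on z = 0 and the three cylinders share a vertical axis.

The spool is on top of the stool.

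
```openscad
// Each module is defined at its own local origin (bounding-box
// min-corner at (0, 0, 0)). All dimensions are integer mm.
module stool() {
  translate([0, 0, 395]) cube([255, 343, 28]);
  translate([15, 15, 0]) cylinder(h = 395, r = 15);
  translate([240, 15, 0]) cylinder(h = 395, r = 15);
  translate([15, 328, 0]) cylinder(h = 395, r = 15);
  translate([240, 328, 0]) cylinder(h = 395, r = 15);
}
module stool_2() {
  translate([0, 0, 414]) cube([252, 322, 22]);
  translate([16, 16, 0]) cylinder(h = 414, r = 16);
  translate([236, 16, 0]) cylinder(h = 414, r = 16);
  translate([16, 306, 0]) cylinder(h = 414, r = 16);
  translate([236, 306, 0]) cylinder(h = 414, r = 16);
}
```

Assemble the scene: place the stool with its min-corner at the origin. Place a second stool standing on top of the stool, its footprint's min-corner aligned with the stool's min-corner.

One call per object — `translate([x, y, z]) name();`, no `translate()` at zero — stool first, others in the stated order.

stool();
translate([0, 0, 423]) stool_2();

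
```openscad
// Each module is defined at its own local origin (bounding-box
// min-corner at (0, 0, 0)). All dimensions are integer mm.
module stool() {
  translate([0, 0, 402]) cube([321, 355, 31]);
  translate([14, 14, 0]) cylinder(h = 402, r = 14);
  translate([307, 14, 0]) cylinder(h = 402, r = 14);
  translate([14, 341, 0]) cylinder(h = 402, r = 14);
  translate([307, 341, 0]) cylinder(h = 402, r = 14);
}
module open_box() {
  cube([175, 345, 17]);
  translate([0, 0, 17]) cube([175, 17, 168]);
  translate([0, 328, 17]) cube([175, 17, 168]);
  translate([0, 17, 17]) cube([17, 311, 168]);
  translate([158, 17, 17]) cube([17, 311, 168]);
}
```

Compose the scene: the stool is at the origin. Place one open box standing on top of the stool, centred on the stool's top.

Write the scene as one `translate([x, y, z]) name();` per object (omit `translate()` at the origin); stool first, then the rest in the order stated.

stool();
translate([73, 5, 433]) open_box();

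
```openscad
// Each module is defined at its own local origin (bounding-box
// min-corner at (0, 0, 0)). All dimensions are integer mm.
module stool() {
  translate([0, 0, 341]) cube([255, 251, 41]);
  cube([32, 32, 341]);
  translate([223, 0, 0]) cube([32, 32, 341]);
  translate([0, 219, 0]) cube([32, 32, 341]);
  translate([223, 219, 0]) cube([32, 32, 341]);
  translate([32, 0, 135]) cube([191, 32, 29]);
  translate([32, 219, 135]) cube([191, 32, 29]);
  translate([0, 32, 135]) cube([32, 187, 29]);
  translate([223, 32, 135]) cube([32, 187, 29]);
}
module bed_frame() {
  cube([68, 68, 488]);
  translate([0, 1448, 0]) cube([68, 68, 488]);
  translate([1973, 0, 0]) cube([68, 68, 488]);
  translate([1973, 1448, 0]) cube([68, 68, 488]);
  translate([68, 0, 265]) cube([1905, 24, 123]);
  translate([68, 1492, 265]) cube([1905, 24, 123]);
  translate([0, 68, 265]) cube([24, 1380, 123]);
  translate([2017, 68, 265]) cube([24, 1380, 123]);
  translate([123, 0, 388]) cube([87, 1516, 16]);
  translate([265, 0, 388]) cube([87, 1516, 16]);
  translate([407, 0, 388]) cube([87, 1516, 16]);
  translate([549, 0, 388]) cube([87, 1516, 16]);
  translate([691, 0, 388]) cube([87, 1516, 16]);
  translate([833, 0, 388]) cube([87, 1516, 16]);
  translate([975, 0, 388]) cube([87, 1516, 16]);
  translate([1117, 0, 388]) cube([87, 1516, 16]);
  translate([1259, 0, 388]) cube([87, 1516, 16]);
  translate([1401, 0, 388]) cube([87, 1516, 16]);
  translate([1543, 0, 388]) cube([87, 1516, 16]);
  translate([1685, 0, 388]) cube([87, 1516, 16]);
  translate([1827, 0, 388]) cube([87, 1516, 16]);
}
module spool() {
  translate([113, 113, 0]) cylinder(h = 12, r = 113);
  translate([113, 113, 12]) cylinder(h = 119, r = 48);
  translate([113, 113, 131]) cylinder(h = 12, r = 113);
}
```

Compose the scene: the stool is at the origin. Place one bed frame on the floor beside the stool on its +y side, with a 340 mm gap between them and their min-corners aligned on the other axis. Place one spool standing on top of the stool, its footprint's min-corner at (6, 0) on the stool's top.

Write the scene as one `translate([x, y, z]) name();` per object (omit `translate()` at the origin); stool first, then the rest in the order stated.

stool();
translate([0, 591, 0]) bed_frame();
translate([6, 0, 382]) spool();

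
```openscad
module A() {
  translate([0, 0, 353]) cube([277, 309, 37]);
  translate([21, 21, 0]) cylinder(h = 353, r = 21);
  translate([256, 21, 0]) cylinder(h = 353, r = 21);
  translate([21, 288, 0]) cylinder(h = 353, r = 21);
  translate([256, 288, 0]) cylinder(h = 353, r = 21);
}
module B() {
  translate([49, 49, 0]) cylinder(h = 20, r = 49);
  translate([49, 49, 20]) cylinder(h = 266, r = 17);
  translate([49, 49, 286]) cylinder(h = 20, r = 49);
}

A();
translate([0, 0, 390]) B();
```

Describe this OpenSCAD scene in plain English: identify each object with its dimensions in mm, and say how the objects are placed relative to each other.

A is a four-legged stool. The seat is a 277×309×37 mm slab whose top surface is at z = 390 mm; four round legs, each 42 mm in diameter, run from the floor (z = 0) to the underside of the seat, each leg's axis is inset half a diameter from the nearest pair of seat edges (so the leg's bounding box is flush with the corner).

B is a spool: two coaxial disc flanges of radius 49 mm and thickness 20 mm, joined by a core cylinder of radius 17 mm and height 266 mm. The lower flange rests on z = 0 and the three cylinders share a vertical axis.

The spool is on top of the stool.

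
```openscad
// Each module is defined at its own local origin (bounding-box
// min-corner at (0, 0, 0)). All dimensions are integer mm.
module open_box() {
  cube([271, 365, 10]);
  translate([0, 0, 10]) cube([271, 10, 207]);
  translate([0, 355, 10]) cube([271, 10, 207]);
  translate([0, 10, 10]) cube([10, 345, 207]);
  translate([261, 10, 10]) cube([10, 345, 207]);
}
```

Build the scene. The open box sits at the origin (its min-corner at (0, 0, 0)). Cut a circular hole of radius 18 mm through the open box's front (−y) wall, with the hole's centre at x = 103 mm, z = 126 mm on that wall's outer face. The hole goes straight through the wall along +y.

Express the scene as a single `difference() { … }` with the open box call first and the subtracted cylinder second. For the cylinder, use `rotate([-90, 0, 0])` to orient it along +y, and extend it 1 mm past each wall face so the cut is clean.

difference() {
  open_box();
  translate([103, -1, 126]) rotate([-90, 0, 0]) cylinder(h = 12, r = 18);
}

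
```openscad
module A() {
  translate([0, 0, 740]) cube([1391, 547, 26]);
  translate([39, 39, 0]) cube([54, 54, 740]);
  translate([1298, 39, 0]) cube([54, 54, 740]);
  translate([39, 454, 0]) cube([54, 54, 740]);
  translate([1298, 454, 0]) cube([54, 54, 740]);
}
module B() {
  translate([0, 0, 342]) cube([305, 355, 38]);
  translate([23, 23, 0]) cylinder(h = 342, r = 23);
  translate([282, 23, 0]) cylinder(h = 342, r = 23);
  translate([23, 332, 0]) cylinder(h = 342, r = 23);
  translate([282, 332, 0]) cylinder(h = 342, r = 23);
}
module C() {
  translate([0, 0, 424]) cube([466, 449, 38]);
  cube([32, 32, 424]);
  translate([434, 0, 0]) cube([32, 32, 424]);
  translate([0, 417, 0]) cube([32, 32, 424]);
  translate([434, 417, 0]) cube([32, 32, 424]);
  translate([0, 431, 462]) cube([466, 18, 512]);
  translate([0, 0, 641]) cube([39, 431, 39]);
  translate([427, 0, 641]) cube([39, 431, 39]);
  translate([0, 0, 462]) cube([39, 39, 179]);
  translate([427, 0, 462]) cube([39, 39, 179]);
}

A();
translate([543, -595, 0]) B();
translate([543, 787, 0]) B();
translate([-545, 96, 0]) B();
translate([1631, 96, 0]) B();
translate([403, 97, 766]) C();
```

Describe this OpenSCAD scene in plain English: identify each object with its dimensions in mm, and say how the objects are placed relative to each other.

A is a table: top 1391 mm (x) × 547 mm (y), 26 mm thick, upper face at z = 766 mm, on four 54×54 mm square legs, each inset 39 mm from the nearest pair of top edges, running from z = 0 to the bottom of the top.

B is a four-legged stool. The seat is 305×355 mm, 38 mm thick, top at z = 380 mm. It stands on four round legs, each 46 mm in diameter, from z = 0 to the seat underside, each leg's axis is inset half a diameter from the nearest pair of seat edges (so the leg's bounding box is flush with the corner).

C is a chair. The seat is a 466×449×38 mm slab with its top at z = 462 mm, on four 32×32 mm corner legs (flush with the seat edges, standing on z = 0). A flat backrest 18 mm thick, 512 mm tall, spans the full seat width and rises from the seat top along its +y edge, rear face flush with the rear of the seat. Two armrests of 39×39 mm section run along each side from the seat's front edge to the front of the backrest, top faces 218 mm above the seat top and outer faces flush with the seat's x-edges; a 39×39 mm post under the front of each armrest stands on the seat at the front corner.

Four stools sit around the table at the −y, +y, −x, +x sides. The chair is on top of the table.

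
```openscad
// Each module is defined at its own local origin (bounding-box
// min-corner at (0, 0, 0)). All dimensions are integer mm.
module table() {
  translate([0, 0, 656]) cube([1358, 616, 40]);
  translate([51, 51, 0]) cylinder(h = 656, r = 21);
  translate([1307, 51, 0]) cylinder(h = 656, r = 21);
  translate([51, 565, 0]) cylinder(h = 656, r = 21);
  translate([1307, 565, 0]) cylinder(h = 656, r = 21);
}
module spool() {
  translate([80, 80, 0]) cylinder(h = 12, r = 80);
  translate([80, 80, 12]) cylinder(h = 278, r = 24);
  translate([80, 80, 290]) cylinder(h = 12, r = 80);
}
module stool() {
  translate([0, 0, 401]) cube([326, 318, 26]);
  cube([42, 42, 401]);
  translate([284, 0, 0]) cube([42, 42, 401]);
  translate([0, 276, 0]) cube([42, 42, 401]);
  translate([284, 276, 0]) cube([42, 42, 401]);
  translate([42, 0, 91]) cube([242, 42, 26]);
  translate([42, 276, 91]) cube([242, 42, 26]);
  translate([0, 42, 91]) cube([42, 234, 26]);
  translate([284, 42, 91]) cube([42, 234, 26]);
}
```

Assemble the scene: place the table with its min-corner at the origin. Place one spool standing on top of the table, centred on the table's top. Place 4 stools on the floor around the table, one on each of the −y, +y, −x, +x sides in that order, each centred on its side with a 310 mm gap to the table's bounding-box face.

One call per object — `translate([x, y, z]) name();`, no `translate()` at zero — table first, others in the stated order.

table();
translate([599, 228, 696]) spool();
translate([516, -628, 0]) stool();
translate([516, 926, 0]) stool();
translate([-636, 149, 0]) stool();
translate([1668, 149, 0]) stool();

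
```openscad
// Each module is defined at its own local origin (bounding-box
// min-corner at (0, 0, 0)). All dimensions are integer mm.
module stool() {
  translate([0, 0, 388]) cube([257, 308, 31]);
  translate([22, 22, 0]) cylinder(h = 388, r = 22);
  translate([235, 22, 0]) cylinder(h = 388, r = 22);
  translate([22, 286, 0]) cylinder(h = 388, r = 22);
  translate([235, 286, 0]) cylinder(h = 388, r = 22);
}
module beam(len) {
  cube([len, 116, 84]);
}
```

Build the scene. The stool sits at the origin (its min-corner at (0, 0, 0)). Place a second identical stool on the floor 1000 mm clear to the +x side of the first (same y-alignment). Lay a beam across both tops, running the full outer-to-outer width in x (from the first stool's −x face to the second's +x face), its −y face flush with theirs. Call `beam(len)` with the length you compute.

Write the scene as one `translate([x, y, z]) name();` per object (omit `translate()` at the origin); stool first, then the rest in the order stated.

stool();
translate([1257, 0, 0]) stool();
translate([0, 0, 419]) beam(1514);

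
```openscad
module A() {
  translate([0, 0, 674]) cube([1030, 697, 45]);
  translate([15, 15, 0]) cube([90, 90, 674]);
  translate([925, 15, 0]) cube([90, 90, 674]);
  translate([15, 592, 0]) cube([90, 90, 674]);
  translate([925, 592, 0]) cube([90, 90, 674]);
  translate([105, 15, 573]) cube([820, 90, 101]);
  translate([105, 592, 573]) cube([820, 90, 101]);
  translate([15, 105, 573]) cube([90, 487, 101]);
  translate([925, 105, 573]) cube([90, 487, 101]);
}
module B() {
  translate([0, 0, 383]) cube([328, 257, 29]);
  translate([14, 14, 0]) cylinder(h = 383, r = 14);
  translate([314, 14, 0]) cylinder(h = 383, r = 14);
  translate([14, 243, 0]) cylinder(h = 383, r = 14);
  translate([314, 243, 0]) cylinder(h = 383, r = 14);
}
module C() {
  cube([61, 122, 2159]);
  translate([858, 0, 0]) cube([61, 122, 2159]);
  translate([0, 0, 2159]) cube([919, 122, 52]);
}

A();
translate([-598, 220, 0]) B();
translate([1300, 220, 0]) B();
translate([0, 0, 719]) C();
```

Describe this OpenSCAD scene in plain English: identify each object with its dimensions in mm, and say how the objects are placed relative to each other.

A is a table: top 1030 mm (x) × 697 mm (y), 45 mm thick, upper face at z = 719 mm, on four 90×90 mm square legs, each inset 15 mm from the nearest pair of top edges, running from z = 0 to the bottom of the top. Four apron rails, 90 mm thick and 101 mm tall, run between adjacent legs with their top edges flush with the underside of the top and their outer faces flush with the legs' outer faces.

B is a four-legged stool. The seat is 328×257 mm, 29 mm thick, top at z = 412 mm. It stands on four round legs, each 28 mm in diameter, from z = 0 to the seat underside, each leg's axis is inset half a diameter from the nearest pair of seat edges (so the leg's bounding box is flush with the corner).

C is a door frame. The clear opening is 797 mm wide and 2159 mm high. Two 61 mm wide jambs, 122 mm deep, stand either side of the opening from the floor to the top of the opening. A 52 mm thick head sits across the top of both jambs, spanning the full outside width of the frame.

Two stools sit around the table at the −x, +x sides. The door frame is on top of the table.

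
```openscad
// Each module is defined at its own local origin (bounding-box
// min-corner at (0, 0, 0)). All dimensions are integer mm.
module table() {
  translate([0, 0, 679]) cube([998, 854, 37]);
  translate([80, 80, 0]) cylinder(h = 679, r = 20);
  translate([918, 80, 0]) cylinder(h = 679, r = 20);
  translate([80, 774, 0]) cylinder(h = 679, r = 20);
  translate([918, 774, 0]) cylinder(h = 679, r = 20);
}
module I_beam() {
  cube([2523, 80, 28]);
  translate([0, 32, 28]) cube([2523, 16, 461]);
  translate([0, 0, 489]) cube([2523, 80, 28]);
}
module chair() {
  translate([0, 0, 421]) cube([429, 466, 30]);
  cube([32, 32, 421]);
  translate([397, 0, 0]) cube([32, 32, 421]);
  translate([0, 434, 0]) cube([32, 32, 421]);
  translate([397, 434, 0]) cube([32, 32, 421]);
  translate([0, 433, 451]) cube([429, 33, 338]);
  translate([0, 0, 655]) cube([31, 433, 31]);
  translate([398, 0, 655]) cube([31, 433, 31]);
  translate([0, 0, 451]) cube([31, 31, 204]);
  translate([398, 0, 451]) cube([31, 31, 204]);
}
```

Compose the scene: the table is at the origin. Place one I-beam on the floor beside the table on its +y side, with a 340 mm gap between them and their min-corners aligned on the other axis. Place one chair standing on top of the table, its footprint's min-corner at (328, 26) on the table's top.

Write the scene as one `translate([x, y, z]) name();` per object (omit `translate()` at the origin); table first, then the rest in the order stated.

table();
translate([0, 1194, 0]) I_beam();
translate([328, 26, 716]) chair();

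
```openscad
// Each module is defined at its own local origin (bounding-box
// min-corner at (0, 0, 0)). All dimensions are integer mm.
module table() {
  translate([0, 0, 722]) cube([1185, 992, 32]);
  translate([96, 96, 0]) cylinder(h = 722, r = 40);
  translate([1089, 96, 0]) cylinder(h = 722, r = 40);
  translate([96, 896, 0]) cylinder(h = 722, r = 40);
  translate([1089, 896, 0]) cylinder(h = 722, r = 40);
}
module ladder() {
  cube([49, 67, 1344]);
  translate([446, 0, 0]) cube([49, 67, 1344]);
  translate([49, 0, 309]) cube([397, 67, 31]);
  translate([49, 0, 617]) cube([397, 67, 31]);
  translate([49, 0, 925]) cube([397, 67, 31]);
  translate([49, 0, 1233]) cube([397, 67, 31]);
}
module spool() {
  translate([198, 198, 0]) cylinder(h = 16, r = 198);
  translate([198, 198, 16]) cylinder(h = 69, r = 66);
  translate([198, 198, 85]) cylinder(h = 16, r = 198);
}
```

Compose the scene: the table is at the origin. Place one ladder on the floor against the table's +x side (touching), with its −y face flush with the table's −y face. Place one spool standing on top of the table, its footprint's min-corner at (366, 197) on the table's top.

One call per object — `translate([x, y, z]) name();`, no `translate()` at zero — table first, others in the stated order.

table();
translate([1185, 0, 0]) ladder();
translate([366, 197, 754]) spool();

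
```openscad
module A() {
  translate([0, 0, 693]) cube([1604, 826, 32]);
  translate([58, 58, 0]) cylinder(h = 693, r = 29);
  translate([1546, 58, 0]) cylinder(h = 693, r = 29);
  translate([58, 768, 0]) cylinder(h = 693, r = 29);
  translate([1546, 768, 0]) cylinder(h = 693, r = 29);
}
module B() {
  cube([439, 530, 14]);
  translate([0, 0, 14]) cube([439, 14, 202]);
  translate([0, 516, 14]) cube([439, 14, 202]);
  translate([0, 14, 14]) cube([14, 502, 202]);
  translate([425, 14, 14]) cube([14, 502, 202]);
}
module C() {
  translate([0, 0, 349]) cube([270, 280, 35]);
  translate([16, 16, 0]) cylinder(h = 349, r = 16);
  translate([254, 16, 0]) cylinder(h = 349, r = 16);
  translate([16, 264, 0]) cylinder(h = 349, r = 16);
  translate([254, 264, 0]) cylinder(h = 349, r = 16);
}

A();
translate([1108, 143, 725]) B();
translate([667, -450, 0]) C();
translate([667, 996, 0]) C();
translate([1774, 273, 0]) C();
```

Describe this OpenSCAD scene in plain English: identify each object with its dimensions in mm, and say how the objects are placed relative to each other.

A is a table: top 1604 mm (x) × 826 mm (y), 32 mm thick, upper face at z = 725 mm, on four round legs of 58 mm diameter, each leg's bounding box inset 29 mm from the nearest pair of top edges, running from z = 0 to the bottom of the top.

B is an open-topped rectangular box: outside dimensions 439×530×216 mm, with a uniform wall and base thickness of 14 mm. The base is a full 439×530 slab on the floor; four walls sit on top of the base. The front and back walls (the −y and +y sides) span the full width; the two side walls fit between them.

C is a four-legged stool. The seat is 270×280 mm, 35 mm thick, top at z = 384 mm. It stands on four round legs, each 32 mm in diameter, from z = 0 to the seat underside, each leg's axis is inset half a diameter from the nearest pair of seat edges (so the leg's bounding box is flush with the corner).

The open box is on top of the table. Three stools sit around the table at the −y, +y, +x sides.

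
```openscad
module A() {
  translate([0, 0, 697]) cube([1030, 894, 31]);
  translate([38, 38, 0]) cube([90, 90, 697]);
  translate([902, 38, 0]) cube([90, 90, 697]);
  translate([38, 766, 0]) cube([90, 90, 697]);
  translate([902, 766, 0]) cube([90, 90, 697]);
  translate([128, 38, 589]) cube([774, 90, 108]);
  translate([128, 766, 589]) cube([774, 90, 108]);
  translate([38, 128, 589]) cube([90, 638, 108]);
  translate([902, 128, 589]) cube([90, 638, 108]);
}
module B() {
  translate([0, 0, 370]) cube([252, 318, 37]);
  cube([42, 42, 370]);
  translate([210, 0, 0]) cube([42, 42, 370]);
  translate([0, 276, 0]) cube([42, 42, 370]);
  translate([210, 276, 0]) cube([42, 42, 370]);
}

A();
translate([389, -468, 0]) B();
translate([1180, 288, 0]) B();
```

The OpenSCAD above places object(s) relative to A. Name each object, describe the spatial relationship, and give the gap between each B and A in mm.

A is a table. B is a stool. Two stools sit around the table at the −y, +x sides. The gap between each stool and the table is 150 mm.

Each stool's nearest face is 150 mm from the table's bounding box.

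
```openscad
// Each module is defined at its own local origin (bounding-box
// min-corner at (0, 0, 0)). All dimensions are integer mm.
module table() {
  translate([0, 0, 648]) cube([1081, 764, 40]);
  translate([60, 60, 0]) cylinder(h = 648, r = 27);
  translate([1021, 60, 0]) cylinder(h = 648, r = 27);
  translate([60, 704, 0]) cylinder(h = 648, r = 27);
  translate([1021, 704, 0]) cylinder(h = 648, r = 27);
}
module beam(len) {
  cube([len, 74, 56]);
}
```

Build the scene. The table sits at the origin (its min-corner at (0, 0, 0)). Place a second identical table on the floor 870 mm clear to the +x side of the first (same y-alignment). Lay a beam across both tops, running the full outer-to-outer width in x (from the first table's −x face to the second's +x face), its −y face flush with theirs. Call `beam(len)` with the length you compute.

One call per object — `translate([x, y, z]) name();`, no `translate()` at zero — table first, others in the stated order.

table();
translate([1951, 0, 0]) table();
translate([0, 0, 688]) beam(3032);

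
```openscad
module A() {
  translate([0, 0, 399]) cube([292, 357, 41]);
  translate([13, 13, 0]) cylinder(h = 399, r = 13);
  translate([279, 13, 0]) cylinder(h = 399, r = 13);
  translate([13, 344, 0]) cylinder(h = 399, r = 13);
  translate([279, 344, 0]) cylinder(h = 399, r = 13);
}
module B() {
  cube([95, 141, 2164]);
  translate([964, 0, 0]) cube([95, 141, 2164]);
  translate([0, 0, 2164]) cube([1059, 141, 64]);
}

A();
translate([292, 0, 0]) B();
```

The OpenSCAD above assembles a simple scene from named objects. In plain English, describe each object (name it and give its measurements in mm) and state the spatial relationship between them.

A is a simple wooden stool: a rectangular seat 292 mm (x) by 357 mm (y), 41 mm thick, top face at z = 440 mm, on four round legs, each 26 mm in diameter. The legs rest on z = 0, each leg's axis is inset half a diameter from the nearest pair of seat edges (so the leg's bounding box is flush with the corner).

B is a door frame. The clear opening is 869 mm wide and 2164 mm high. Two 95 mm wide jambs, 141 mm deep, stand either side of the opening from the floor to the top of the opening. A 64 mm thick head sits across the top of both jambs, spanning the full outside width of the frame.

The door frame is against the stool's +x side, with their −y faces flush.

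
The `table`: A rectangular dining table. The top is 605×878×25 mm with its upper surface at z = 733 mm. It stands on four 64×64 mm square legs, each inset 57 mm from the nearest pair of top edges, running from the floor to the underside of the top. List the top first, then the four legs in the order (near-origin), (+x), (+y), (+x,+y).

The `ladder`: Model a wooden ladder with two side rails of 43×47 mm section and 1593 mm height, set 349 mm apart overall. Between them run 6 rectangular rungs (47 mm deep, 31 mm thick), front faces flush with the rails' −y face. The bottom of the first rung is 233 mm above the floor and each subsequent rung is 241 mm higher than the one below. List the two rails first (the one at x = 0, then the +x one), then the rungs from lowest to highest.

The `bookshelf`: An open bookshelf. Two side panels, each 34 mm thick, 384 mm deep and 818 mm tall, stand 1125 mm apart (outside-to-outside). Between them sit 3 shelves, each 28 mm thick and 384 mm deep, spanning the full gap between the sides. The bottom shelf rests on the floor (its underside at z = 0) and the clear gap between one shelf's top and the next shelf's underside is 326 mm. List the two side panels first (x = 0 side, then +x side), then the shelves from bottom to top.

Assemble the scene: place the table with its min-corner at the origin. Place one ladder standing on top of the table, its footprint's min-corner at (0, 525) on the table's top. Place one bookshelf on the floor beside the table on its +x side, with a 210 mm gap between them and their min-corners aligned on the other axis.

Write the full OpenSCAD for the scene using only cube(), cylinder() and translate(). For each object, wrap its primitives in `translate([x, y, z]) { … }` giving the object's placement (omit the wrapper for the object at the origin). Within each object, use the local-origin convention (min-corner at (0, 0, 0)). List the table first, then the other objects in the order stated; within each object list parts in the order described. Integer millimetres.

translate([0, 0, 708]) cube([605, 878, 25]);
translate([57, 57, 0]) cube([64, 64, 708]);
translate([484, 57, 0]) cube([64, 64, 708]);
translate([57, 757, 0]) cube([64, 64, 708]);
translate([484, 757, 0]) cube([64, 64, 708]);
translate([0, 525, 733]) {
  cube([43, 47, 1593]);
  translate([306, 0, 0]) cube([43, 47, 1593]);
  translate([43, 0, 233]) cube([263, 47, 31]);
  translate([43, 0, 474]) cube([263, 47, 31]);
  translate([43, 0, 715]) cube([263, 47, 31]);
  translate([43, 0, 956]) cube([263, 47, 31]);
  translate([43, 0, 1197]) cube([263, 47, 31]);
  translate([43, 0, 1438]) cube([263, 47, 31]);
}
translate([815, 0, 0]) {
  cube([34, 384, 818]);
  translate([1091, 0, 0]) cube([34, 384, 818]);
  translate([34, 0, 0]) cube([1057, 384, 28]);
  translate([34, 0, 354]) cube([1057, 384, 28]);
  translate([34, 0, 708]) cube([1057, 384, 28]);
}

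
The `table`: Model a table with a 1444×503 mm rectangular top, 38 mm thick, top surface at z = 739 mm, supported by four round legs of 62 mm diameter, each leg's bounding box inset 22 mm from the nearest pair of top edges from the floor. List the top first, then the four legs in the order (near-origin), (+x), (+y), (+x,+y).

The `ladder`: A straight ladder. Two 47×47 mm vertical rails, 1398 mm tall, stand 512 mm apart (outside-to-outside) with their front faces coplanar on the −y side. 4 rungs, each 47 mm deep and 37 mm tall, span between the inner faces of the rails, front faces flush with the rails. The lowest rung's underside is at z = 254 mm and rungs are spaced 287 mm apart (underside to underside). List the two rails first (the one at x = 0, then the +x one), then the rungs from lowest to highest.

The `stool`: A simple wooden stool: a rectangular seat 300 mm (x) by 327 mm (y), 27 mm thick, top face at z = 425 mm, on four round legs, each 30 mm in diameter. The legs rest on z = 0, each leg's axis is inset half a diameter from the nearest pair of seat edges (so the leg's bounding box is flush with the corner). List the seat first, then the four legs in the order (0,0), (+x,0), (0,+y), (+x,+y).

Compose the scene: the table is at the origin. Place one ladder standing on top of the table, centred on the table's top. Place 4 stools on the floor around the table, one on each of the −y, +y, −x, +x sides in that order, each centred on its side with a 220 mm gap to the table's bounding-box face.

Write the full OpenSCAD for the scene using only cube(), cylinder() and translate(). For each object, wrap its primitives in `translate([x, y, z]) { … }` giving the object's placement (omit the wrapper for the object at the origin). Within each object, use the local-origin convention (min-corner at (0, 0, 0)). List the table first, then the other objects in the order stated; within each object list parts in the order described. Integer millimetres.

translate([0, 0, 701]) cube([1444, 503, 38]);
translate([53, 53, 0]) cylinder(h = 701, r = 31);
translate([1391, 53, 0]) cylinder(h = 701, r = 31);
translate([53, 450, 0]) cylinder(h = 701, r = 31);
translate([1391, 450, 0]) cylinder(h = 701, r = 31);
translate([466, 228, 739]) {
  cube([47, 47, 1398]);
  translate([465, 0, 0]) cube([47, 47, 1398]);
  translate([47, 0, 254]) cube([418, 47, 37]);
  translate([47, 0, 541]) cube([418, 47, 37]);
  translate([47, 0, 828]) cube([418, 47, 37]);
  translate([47, 0, 1115]) cube([418, 47, 37]);
}
translate([572, -547, 0]) {
  translate([0, 0, 398]) cube([300, 327, 27]);
  translate([15, 15, 0]) cylinder(h = 398, r = 15);
  translate([285, 15, 0]) cylinder(h = 398, r = 15);
  translate([15, 312, 0]) cylinder(h = 398, r = 15);
  translate([285, 312, 0]) cylinder(h = 398, r = 15);
}
translate([572, 723, 0]) {
  translate([0, 0, 398]) cube([300, 327, 27]);
  translate([15, 15, 0]) cylinder(h = 398, r = 15);
  translate([285, 15, 0]) cylinder(h = 398, r = 15);
  translate([15, 312, 0]) cylinder(h = 398, r = 15);
  translate([285, 312, 0]) cylinder(h = 398, r = 15);
}
translate([-520, 88, 0]) {
  translate([0, 0, 398]) cube([300, 327, 27]);
  translate([15, 15, 0]) cylinder(h = 398, r = 15);
  translate([285, 15, 0]) cylinder(h = 398, r = 15);
  translate([15, 312, 0]) cylinder(h = 398, r = 15);
  translate([285, 312, 0]) cylinder(h = 398, r = 15);
}
translate([1664, 88, 0]) {
  translate([0, 0, 398]) cube([300, 327, 27]);
  translate([15, 15, 0]) cylinder(h = 398, r = 15);
  translate([285, 15, 0]) cylinder(h = 398, r = 15);
  translate([15, 312, 0]) cylinder(h = 398, r = 15);
  translate([285, 312, 0]) cylinder(h = 398, r = 15);
}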